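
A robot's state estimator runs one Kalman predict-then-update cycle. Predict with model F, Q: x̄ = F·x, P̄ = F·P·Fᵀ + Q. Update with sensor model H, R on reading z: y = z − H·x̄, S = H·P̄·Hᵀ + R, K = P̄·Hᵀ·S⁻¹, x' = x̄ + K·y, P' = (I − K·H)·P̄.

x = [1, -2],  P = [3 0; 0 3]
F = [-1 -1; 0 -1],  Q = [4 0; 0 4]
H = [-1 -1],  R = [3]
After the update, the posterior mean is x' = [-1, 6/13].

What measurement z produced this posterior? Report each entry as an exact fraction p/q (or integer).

z = [1]

x̄ = F·x = [1, 2]
P̄ = F·P·Fᵀ + Q = [10 3; 3 7]
S = H·P̄·Hᵀ + R = [26]
K = P̄·Hᵀ·S⁻¹ = [-1/2; -5/13]
x' − x̄ = [-2, -20/13] = K·y
y = (KᵀK)⁻¹·Kᵀ·(x' − x̄) = [4]
z = y + H·x̄ = [4] + [-3] = [1]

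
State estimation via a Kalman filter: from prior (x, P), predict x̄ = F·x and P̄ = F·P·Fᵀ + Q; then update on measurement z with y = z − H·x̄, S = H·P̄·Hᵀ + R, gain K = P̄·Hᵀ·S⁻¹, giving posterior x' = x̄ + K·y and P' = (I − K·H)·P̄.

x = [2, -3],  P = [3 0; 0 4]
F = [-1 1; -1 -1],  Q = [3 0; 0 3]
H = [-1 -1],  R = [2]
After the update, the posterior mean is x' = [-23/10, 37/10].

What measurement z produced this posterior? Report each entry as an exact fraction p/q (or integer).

x̄ = F·x = [-5, 1]
P̄ = F·P·Fᵀ + Q = [10 -1; -1 10]
S = H·P̄·Hᵀ + R = [20]
K = P̄·Hᵀ·S⁻¹ = [-9/20; -9/20]
x' − x̄ = [27/10, 27/10] = K·y
y = (KᵀK)⁻¹·Kᵀ·(x' − x̄) = [-6]
z = y + H·x̄ = [-6] + [4] = [-2]

z = [-2]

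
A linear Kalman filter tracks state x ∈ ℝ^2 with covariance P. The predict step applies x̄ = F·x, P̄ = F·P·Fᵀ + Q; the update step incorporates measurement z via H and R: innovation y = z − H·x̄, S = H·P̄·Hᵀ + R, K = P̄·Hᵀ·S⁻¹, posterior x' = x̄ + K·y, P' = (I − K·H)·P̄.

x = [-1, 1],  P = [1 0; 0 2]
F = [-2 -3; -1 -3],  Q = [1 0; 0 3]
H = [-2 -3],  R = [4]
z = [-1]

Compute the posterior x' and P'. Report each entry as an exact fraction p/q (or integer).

x̄ = F·x = [-1, -2]
P̄ = F·P·Fᵀ + Q = [23 20; 20 22]
y = z − H·x̄ = [-9]
S = H·P̄·Hᵀ + R = [534]
K = P̄·Hᵀ·S⁻¹ = [-53/267; -53/267]
x' = x̄ + K·y = [70/89, -19/89]
P' = (I − K·H)·P̄ = [523/267 -278/267; -278/267 256/267]

x' = [70/89, -19/89]
P' = [523/267 -278/267; -278/267 256/267]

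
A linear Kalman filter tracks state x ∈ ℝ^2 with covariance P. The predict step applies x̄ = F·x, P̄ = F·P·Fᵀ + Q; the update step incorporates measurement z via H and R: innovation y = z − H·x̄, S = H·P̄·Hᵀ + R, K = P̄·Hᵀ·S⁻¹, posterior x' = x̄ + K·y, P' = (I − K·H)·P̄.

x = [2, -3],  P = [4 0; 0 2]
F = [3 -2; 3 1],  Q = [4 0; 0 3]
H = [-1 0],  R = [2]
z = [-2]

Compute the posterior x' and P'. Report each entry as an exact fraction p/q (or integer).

x̄ = F·x = [12, 3]
P̄ = F·P·Fᵀ + Q = [48 32; 32 41]
y = z − H·x̄ = [10]
S = H·P̄·Hᵀ + R = [50]
K = P̄·Hᵀ·S⁻¹ = [-24/25; -16/25]
x' = x̄ + K·y = [12/5, -17/5]
P' = (I − K·H)·P̄ = [48/25 32/25; 32/25 513/25]

x' = [12/5, -17/5]
P' = [48/25 32/25; 32/25 513/25]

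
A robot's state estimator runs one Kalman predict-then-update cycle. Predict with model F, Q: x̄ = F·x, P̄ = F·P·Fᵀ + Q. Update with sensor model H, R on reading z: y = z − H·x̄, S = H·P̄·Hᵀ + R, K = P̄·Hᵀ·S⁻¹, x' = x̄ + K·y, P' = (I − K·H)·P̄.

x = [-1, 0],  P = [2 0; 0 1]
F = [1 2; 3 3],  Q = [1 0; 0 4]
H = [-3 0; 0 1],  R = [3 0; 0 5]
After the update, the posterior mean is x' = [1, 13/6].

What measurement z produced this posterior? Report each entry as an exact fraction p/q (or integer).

z = [-3, 3]

x̄ = F·x = [-1, -3]
P̄ = F·P·Fᵀ + Q = [7 12; 12 31]
S = H·P̄·Hᵀ + R = [66 -36; -36 36]
K = P̄·Hᵀ·S⁻¹ = [-3/10 1/30; -1/6 25/36]
x' − x̄ = [2, 31/6] = K·y
y = (KᵀK)⁻¹·Kᵀ·(x' − x̄) = [-6, 6]
z = y + H·x̄ = [-6, 6] + [3, -3] = [-3, 3]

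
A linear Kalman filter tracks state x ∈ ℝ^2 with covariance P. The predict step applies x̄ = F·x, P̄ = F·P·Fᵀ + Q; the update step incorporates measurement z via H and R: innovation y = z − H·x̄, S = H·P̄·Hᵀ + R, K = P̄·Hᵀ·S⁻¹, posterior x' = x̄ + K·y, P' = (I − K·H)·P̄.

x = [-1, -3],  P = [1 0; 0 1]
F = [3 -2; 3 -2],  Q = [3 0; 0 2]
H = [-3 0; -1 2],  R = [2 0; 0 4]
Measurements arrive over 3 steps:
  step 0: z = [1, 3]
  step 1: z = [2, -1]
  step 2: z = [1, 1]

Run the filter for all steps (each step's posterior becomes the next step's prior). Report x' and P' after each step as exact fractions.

step 0: x̄ = F·x = [3, 3]
step 0: P̄ = F·P·Fᵀ + Q = [16 13; 13 15]
step 0: y = z − H·x̄ = [10, 0]
step 0: S = H·P̄·Hᵀ + R = [146 -30; -30 28]
step 0: K = P̄·Hᵀ·S⁻¹ = [-261/797 5/797; -291/1594 328/797]
step 0: x' = x̄ + K·y = [-219/797, 936/797]
step 0: P' = (I − K·H)·P̄ = [174/797 97/797; 97/797 1409/1594]
step 1: x̄ = F·x = [-2529/797, -2529/797]
step 1: P̄ = F·P·Fᵀ + Q = [5611/797 3220/797; 3220/797 4814/797]
step 1: y = z − H·x̄ = [-5993/797, 1732/797]
step 1: S = H·P̄·Hᵀ + R = [52093/797 -2487/797; -2487/797 15175/797]
step 1: K = P̄·Hᵀ·S⁻¹ = [-158958/492049 829/492049; -81966/492049 194346/492049]
step 1: x' = x̄ + K·y = [-364267/492049, -522663/492049]
step 1: P' = (I − K·H)·P̄ = [105972/492049 54644/492049; 54644/492049 416014/492049]
step 2: x̄ = F·x = [-47475/492049, -47475/492049]
step 2: P̄ = F·P·Fᵀ + Q = [3438223/492049 1962076/492049; 1962076/492049 2946174/492049]
step 2: y = z − H·x̄ = [349624/492049, 539524/492049]
step 2: S = H·P̄·Hᵀ + R = [31928105/492049 -1457787/492049; -1457787/492049 9342811/492049]
step 2: K = P̄·Hᵀ·S⁻¹ = [-97205382/300958957 485929/300958957; -3850806/23150689 9138026/23150689]
step 2: x' = x̄ + K·y = [-97574003/300958957, 5049845/23150689]
step 2: P' = (I − K·H)·P̄ = [64803588/300958957 2567204/23150689; 2567204/23150689 19559654/23150689]

step 0: x' = [-219/797, 936/797], P' = [174/797 97/797; 97/797 1409/1594]
step 1: x' = [-364267/492049, -522663/492049], P' = [105972/492049 54644/492049; 54644/492049 416014/492049]
step 2: x' = [-97574003/300958957, 5049845/23150689], P' = [64803588/300958957 2567204/23150689; 2567204/23150689 19559654/23150689]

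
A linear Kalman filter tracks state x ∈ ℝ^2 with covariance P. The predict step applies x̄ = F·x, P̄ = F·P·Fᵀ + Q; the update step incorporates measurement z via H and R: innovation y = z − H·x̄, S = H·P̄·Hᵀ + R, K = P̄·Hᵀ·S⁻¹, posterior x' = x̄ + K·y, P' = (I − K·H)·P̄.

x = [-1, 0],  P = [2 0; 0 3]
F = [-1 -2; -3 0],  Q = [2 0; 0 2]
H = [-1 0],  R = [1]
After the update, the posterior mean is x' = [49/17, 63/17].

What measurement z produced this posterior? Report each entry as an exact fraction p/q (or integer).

x̄ = F·x = [1, 3]
P̄ = F·P·Fᵀ + Q = [16 6; 6 20]
S = H·P̄·Hᵀ + R = [17]
K = P̄·Hᵀ·S⁻¹ = [-16/17; -6/17]
x' − x̄ = [32/17, 12/17] = K·y
y = (KᵀK)⁻¹·Kᵀ·(x' − x̄) = [-2]
z = y + H·x̄ = [-2] + [-1] = [-3]

z = [-3]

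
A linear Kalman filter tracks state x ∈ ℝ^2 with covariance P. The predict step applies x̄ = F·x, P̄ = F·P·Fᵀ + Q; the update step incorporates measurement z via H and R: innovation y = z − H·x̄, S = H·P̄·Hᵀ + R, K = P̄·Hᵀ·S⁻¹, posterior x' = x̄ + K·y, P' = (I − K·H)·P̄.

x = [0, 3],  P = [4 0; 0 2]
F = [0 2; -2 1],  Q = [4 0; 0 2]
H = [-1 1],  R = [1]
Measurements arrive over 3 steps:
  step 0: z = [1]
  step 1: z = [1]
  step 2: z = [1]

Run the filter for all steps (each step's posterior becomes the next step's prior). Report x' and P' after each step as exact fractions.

step 0: x' = [118/25, 139/25], P' = [236/25 228/25; 228/25 244/25]
step 1: x' = [1298/2275, 3173/2275], P' = [7916/2275 6416/2275; 6416/2275 7166/2275]
step 2: x' = [50730/80419, 123105/80419], P' = [275396/80419 226300/80419; 226300/80419 255348/80419]

step 0: x̄ = F·x = [6, 3]
step 0: P̄ = F·P·Fᵀ + Q = [12 4; 4 20]
step 0: y = z − H·x̄ = [4]
step 0: S = H·P̄·Hᵀ + R = [25]
step 0: K = P̄·Hᵀ·S⁻¹ = [-8/25; 16/25]
step 0: x' = x̄ + K·y = [118/25, 139/25]
step 0: P' = (I − K·H)·P̄ = [236/25 228/25; 228/25 244/25]
step 1: x̄ = F·x = [278/25, -97/25]
step 1: P̄ = F·P·Fᵀ + Q = [1076/25 -424/25; -424/25 326/25]
step 1: y = z − H·x̄ = [16]
step 1: S = H·P̄·Hᵀ + R = [91]
step 1: K = P̄·Hᵀ·S⁻¹ = [-60/91; 30/91]
step 1: x' = x̄ + K·y = [1298/2275, 3173/2275]
step 1: P' = (I − K·H)·P̄ = [7916/2275 6416/2275; 6416/2275 7166/2275]
step 2: x̄ = F·x = [6346/2275, 577/2275]
step 2: P̄ = F·P·Fᵀ + Q = [37764/2275 -11332/2275; -11332/2275 17716/2275]
step 2: y = z − H·x̄ = [8044/2275]
step 2: S = H·P̄·Hᵀ + R = [80419/2275]
step 2: K = P̄·Hᵀ·S⁻¹ = [-49096/80419; 29048/80419]
step 2: x' = x̄ + K·y = [50730/80419, 123105/80419]
step 2: P' = (I − K·H)·P̄ = [275396/80419 226300/80419; 226300/80419 255348/80419]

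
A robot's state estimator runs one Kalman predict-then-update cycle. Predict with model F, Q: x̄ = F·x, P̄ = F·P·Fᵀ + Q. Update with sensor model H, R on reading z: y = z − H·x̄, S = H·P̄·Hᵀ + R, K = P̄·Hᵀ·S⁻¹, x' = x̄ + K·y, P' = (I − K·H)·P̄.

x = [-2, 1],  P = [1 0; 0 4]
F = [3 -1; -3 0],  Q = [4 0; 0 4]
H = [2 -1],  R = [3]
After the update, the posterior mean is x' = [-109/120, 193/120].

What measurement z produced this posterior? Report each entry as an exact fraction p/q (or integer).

x̄ = F·x = [-7, 6]
P̄ = F·P·Fᵀ + Q = [17 -9; -9 13]
S = H·P̄·Hᵀ + R = [120]
K = P̄·Hᵀ·S⁻¹ = [43/120; -31/120]
x' − x̄ = [731/120, -527/120] = K·y
y = (KᵀK)⁻¹·Kᵀ·(x' − x̄) = [17]
z = y + H·x̄ = [17] + [-20] = [-3]

z = [-3]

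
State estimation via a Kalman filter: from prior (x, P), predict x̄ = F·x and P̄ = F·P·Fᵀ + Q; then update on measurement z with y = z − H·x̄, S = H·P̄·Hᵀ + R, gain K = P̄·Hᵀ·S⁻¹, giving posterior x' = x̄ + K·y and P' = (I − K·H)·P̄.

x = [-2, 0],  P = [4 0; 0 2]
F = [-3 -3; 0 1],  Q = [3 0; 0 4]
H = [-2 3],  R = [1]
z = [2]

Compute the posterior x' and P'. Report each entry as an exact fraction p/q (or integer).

x̄ = F·x = [6, 0]
P̄ = F·P·Fᵀ + Q = [57 -6; -6 6]
y = z − H·x̄ = [14]
S = H·P̄·Hᵀ + R = [355]
K = P̄·Hᵀ·S⁻¹ = [-132/355; 6/71]
x' = x̄ + K·y = [282/355, 84/71]
P' = (I − K·H)·P̄ = [2811/355 366/71; 366/71 246/71]

x' = [282/355, 84/71]
P' = [2811/355 366/71; 366/71 246/71]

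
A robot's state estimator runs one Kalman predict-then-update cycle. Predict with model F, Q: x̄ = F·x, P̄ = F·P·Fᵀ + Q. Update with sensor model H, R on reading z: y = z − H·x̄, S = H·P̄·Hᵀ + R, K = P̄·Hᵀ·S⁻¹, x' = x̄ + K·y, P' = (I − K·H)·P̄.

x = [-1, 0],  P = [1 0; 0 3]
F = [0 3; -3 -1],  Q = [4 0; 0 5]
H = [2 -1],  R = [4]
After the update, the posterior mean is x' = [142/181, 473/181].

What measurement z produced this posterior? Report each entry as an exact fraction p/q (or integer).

x̄ = F·x = [0, 3]
P̄ = F·P·Fᵀ + Q = [31 -9; -9 17]
S = H·P̄·Hᵀ + R = [181]
K = P̄·Hᵀ·S⁻¹ = [71/181; -35/181]
x' − x̄ = [142/181, -70/181] = K·y
y = (KᵀK)⁻¹·Kᵀ·(x' − x̄) = [2]
z = y + H·x̄ = [2] + [-3] = [-1]

z = [-1]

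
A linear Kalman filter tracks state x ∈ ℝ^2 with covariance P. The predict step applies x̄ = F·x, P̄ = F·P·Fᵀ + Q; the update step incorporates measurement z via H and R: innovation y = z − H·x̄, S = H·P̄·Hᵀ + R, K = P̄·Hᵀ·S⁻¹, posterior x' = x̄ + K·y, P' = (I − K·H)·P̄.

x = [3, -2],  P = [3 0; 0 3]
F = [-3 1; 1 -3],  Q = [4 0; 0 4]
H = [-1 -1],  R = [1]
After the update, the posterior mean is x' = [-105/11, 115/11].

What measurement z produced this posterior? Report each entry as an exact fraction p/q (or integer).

z = [-1]

x̄ = F·x = [-11, 9]
P̄ = F·P·Fᵀ + Q = [34 -18; -18 34]
S = H·P̄·Hᵀ + R = [33]
K = P̄·Hᵀ·S⁻¹ = [-16/33; -16/33]
x' − x̄ = [16/11, 16/11] = K·y
y = (KᵀK)⁻¹·Kᵀ·(x' − x̄) = [-3]
z = y + H·x̄ = [-3] + [2] = [-1]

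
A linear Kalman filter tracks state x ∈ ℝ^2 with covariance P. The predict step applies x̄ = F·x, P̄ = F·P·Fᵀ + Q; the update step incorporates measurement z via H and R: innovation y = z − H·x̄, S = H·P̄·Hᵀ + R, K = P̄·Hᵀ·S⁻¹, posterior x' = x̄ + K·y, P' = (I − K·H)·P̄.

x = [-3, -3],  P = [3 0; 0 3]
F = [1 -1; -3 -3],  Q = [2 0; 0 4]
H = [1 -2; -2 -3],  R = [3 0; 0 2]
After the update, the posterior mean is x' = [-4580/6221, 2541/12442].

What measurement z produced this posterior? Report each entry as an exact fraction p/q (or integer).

z = [-1, 1]

x̄ = F·x = [0, 18]
P̄ = F·P·Fᵀ + Q = [8 0; 0 58]
S = H·P̄·Hᵀ + R = [243 332; 332 556]
K = P̄·Hᵀ·S⁻¹ = [2440/6221 -1636/6221; -1682/6221 -1885/12442]
x' − x̄ = [-4580/6221, -221415/12442] = K·y
y = (KᵀK)⁻¹·Kᵀ·(x' − x̄) = [35, 55]
z = y + H·x̄ = [35, 55] + [-36, -54] = [-1, 1]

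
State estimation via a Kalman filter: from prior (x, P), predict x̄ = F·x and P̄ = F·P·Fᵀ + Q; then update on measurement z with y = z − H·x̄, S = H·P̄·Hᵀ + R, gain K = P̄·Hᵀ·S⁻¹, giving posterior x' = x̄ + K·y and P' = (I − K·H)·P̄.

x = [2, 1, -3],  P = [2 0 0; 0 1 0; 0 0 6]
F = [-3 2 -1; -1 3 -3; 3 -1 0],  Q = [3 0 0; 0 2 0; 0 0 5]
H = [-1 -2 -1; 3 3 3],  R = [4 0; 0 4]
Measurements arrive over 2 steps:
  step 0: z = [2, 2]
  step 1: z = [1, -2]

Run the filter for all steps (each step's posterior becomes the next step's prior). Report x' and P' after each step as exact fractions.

step 0: x' = [-3981/689, -776/689, 5075/689], P' = [191341/11024 1133/2756 -195237/11024; 1133/2756 1477/689 -7253/2756; -195237/11024 -7253/2756 228701/11024]
step 1: x' = [615423247/163075187, -7102603/14825017, -647293254/163075187], P' = [12977330431/163075187 23629832/14825017 -13287356195/163075187; 23629832/14825017 31953704/14825017 -56800660/14825017; -13287356195/163075187 -56800660/14825017 14038705243/163075187]

step 0: x̄ = F·x = [-1, 10, 5]
step 0: P̄ = F·P·Fᵀ + Q = [31 30 -20; 30 67 -9; -20 -9 24]
step 0: y = z − H·x̄ = [26, -40]
step 0: S = H·P̄·Hᵀ + R = [371 -636; -636 1120]
step 0: K = P̄·Hᵀ·S⁻¹ = [-323/2756 9/208; -356/689 -3/52; 1535/2756 63/208]
step 0: x' = x̄ + K·y = [-3981/689, -776/689, 5075/689]
step 0: P' = (I − K·H)·P̄ = [191341/11024 1133/2756 -195237/11024; 1133/2756 1477/689 -7253/2756; -195237/11024 -7253/2756 228701/11024]
step 1: x̄ = F·x = [5316/689, -1044/53, -859/53]
step 1: P̄ = F·P·Fᵀ + Q = [242153/2756 -6523/212 -45071/424; -6523/212 34769/212 41173/424; -45071/424 41173/424 136433/848]
step 1: y = z − H·x̄ = [-32306/689, 56891/689]
step 1: S = H·P̄·Hᵀ + R = [10599805/11024 -18625293/11024; -18625293/11024 33066365/11024]
step 1: K = P̄·Hᵀ·S⁻¹ = [-52457635/163075187 -37573209/163075187; -7684145/14825017 -912843/14825017; 124566368/163075187 94906341/163075187]
step 1: x' = x̄ + K·y = [615423247/163075187, -7102603/14825017, -647293254/163075187]
step 1: P' = (I − K·H)·P̄ = [12977330431/163075187 23629832/14825017 -13287356195/163075187; 23629832/14825017 31953704/14825017 -56800660/14825017; -13287356195/163075187 -56800660/14825017 14038705243/163075187]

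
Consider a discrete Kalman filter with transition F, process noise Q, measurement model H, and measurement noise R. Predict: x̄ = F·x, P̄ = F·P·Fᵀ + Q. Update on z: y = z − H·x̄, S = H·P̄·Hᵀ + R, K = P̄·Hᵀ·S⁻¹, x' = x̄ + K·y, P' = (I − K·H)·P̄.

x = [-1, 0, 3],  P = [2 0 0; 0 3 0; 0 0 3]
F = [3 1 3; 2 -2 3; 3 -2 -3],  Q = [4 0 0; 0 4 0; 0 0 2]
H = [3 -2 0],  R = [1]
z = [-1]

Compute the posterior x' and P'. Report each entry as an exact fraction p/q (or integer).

x̄ = F·x = [6, 7, -12]
P̄ = F·P·Fᵀ + Q = [52 33 -15; 33 51 -3; -15 -3 59]
y = z − H·x̄ = [-5]
S = H·P̄·Hᵀ + R = [277]
K = P̄·Hᵀ·S⁻¹ = [90/277; -3/277; -39/277]
x' = x̄ + K·y = [1212/277, 1954/277, -3129/277]
P' = (I − K·H)·P̄ = [6304/277 9411/277 -645/277; 9411/277 14118/277 -948/277; -645/277 -948/277 14822/277]

x' = [1212/277, 1954/277, -3129/277]
P' = [6304/277 9411/277 -645/277; 9411/277 14118/277 -948/277; -645/277 -948/277 14822/277]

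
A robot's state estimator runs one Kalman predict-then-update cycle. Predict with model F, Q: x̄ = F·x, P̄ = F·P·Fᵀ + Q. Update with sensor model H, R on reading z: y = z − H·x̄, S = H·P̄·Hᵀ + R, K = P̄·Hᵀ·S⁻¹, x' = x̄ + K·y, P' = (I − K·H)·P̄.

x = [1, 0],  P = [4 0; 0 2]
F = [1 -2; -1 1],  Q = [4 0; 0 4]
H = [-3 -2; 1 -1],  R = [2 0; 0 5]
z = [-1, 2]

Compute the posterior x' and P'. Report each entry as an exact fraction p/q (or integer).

x' = [1, -1]
P' = [1136/1467 -1384/1467; -1384/1467 2306/1467]

x̄ = F·x = [1, -1]
P̄ = F·P·Fᵀ + Q = [16 -8; -8 10]
y = z − H·x̄ = [0, 0]
S = H·P̄·Hᵀ + R = [90 -36; -36 47]
K = P̄·Hᵀ·S⁻¹ = [-320/1467 56/163; -230/1467 -82/163]
x' = x̄ + K·y = [1, -1]
P' = (I − K·H)·P̄ = [1136/1467 -1384/1467; -1384/1467 2306/1467]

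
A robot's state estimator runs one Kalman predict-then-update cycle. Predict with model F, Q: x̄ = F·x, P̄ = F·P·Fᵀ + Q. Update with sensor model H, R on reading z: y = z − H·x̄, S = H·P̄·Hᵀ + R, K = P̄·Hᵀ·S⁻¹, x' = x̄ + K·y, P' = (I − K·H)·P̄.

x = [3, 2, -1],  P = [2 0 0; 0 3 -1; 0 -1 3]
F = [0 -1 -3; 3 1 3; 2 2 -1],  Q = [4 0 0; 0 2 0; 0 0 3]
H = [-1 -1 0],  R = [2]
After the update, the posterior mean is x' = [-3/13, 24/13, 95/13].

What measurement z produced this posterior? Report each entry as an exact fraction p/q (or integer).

x̄ = F·x = [1, 8, 11]
P̄ = F·P·Fᵀ + Q = [28 -24 8; -24 44 4; 8 4 30]
S = H·P̄·Hᵀ + R = [26]
K = P̄·Hᵀ·S⁻¹ = [-2/13; -10/13; -6/13]
x' − x̄ = [-16/13, -80/13, -48/13] = K·y
y = (KᵀK)⁻¹·Kᵀ·(x' − x̄) = [8]
z = y + H·x̄ = [8] + [-9] = [-1]

z = [-1]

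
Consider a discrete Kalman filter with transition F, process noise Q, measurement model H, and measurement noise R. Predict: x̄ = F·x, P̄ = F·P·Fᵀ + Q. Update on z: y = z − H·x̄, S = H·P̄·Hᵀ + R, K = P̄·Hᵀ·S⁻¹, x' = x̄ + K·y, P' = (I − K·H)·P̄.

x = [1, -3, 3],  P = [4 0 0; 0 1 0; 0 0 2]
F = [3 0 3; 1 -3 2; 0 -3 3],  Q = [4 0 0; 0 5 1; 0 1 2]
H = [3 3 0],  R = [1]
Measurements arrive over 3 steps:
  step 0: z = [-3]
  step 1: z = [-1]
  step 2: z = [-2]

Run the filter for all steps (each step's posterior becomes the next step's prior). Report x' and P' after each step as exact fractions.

step 0: x̄ = F·x = [12, 16, 18]
step 0: P̄ = F·P·Fᵀ + Q = [58 24 18; 24 26 22; 18 22 29]
step 0: y = z − H·x̄ = [-87]
step 0: S = H·P̄·Hᵀ + R = [1189]
step 0: K = P̄·Hᵀ·S⁻¹ = [6/29; 150/1189; 120/1189]
step 0: x' = x̄ + K·y = [-6, 206/41, 378/41]
step 0: P' = (I − K·H)·P̄ = [206/29 -204/29 -198/29; -204/29 8414/1189 8158/1189; -198/29 8158/1189 20081/1189]
step 1: x̄ = F·x = [396/41, -108/41, 516/41]
step 1: P̄ = F·P·Fᵀ + Q = [115375/1189 74616/1189 109521/1189; 74616/1189 90257/1189 75769/1189; 109521/1189 75769/1189 111989/1189]
step 1: y = z − H·x̄ = [-905/41]
step 1: S = H·P̄·Hᵀ + R = [3194965/1189]
step 1: K = P̄·Hᵀ·S⁻¹ = [569973/3194965; 494619/3194965; 111174/638993]
step 1: x' = x̄ + K·y = [3655515/638993, -3866763/638993, 5587998/638993]
step 1: P' = (I − K·H)·P̄ = [36795514/3194965 -36605523/3194965 5565159/638993; -36605523/3194965 36770396/3194965 -5528101/638993; 5565159/638993 -5528101/638993 8210173/638993]
step 2: x̄ = F·x = [27730539/638993, 26431800/638993, 28364283/638993]
step 2: P̄ = F·P·Fᵀ + Q = [1214261581/3194965 1185338139/3194965 1198104192/3194965; 1185338139/3194965 1210529741/3194965 1188335248/3194965; 1198104192/3194965 1188335248/3194965 1204310369/3194965]
step 2: y = z − H·x̄ = [-163765003/638993]
step 2: S = H·P̄·Hᵀ + R = [8632480673/638993]
step 2: K = P̄·Hᵀ·S⁻¹ = [1439759832/8632480673; 1437520728/8632480673; 1431863664/8632480673]
step 2: x' = x̄ + K·y = [5635537107/8632480673, -11335935888/8632480673, 16220784219/8632480673]
step 2: P' = (I − K·H)·P̄ = [183957822301/43162403365 -181558222581/43162403365 54636498432/43162403365; -181558222581/43162403365 183954090461/43162403365 -52250058992/43162403365; 54636498432/43162403365 -52250058992/43162403365 226948062449/43162403365]

step 0: x' = [-6, 206/41, 378/41], P' = [206/29 -204/29 -198/29; -204/29 8414/1189 8158/1189; -198/29 8158/1189 20081/1189]
step 1: x' = [3655515/638993, -3866763/638993, 5587998/638993], P' = [36795514/3194965 -36605523/3194965 5565159/638993; -36605523/3194965 36770396/3194965 -5528101/638993; 5565159/638993 -5528101/638993 8210173/638993]
step 2: x' = [5635537107/8632480673, -11335935888/8632480673, 16220784219/8632480673], P' = [183957822301/43162403365 -181558222581/43162403365 54636498432/43162403365; -181558222581/43162403365 183954090461/43162403365 -52250058992/43162403365; 54636498432/43162403365 -52250058992/43162403365 226948062449/43162403365]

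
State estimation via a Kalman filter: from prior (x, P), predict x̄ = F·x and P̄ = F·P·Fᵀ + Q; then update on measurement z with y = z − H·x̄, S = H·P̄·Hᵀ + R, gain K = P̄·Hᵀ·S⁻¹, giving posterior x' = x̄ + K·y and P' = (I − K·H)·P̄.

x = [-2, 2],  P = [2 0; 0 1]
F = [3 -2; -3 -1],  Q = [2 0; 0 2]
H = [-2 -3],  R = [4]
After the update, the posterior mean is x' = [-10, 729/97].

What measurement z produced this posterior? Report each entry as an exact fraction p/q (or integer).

x̄ = F·x = [-10, 4]
P̄ = F·P·Fᵀ + Q = [24 -16; -16 21]
S = H·P̄·Hᵀ + R = [97]
K = P̄·Hᵀ·S⁻¹ = [0; -31/97]
x' − x̄ = [0, 341/97] = K·y
y = (KᵀK)⁻¹·Kᵀ·(x' − x̄) = [-11]
z = y + H·x̄ = [-11] + [8] = [-3]

z = [-3]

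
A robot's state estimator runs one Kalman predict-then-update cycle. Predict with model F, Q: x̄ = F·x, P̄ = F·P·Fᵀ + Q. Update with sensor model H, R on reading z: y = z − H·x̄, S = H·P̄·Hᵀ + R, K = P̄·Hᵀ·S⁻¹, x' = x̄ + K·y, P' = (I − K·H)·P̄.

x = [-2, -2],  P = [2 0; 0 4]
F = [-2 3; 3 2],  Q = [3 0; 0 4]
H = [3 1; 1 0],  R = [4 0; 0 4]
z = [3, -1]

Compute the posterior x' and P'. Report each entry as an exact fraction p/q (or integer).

x̄ = F·x = [-2, -10]
P̄ = F·P·Fᵀ + Q = [47 12; 12 38]
y = z − H·x̄ = [19, 1]
S = H·P̄·Hᵀ + R = [537 153; 153 51]
K = P̄·Hᵀ·S⁻¹ = [2/13 305/663; 19/39 -271/221]
x' = x̄ + K·y = [917/663, -1306/663]
P' = (I − K·H)·P̄ = [1220/663 -1084/221; -1084/221 11048/663]

x' = [917/663, -1306/663]
P' = [1220/663 -1084/221; -1084/221 11048/663]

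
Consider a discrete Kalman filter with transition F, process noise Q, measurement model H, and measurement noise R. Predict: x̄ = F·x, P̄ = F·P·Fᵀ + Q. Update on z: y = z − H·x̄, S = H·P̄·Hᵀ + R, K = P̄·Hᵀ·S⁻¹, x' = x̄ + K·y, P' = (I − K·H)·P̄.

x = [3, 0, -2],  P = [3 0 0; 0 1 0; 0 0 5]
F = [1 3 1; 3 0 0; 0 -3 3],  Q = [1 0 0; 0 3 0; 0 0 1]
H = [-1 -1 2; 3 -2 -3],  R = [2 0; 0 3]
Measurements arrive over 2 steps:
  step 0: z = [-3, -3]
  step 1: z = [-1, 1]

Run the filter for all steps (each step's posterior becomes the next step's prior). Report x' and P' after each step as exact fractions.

step 0: x̄ = F·x = [1, 9, -6]
step 0: P̄ = F·P·Fᵀ + Q = [18 9 6; 9 30 0; 6 0 55]
step 0: y = z − H·x̄ = [19, -6]
step 0: S = H·P̄·Hᵀ + R = [264 -279; -279 564]
step 0: K = P̄·Hᵀ·S⁻¹ = [-382/7895 63/7895; -3467/7895 -2177/7895; 5881/23685 -1088/7895]
step 0: x' = x̄ + K·y = [259/7895, 18244/7895, -10787/23685]
step 0: P' = (I − K·H)·P̄ = [135246/7895 58236/7895 96359/7895; 58236/7895 29796/7895 40549/7895; 96359/7895 40549/7895 211243/23685]
step 1: x̄ = F·x = [154186/23685, 777/7895, -65519/7895]
step 1: P̄ = F·P·Fᵀ + Q = [3801442/23685 1218939/7895 300742/7895; 1218939/7895 1240899/7895 343107/7895; 300742/7895 343107/7895 179906/7895]
step 1: y = z − H·x̄ = [525946/23685, -341294/7895]
step 1: S = H·P̄·Hᵀ + R = [9317827/23685 -1254448/7895; -1254448/7895 2087421/7895]
step 1: K = P̄·Hᵀ·S⁻¹ = [-424982135/621883403 -117953946/621883403; -445792200/621883403 -224495186/621883403; -126532887/621883403 -172479014/621883403]
step 1: x' = x̄ + K·y = [-289677748/621883403, -133267223/621883403, -514538485/621883403]
step 1: P' = (I − K·H)·P̄ = [5258038005/621883403 2718818643/621883403 3563446189/621883403; 2718818643/621883403 1739740035/621883403 1783487139/621883403; 3563446189/621883403 1783487139/621883403 2546933777/621883403]

step 0: x' = [259/7895, 18244/7895, -10787/23685], P' = [135246/7895 58236/7895 96359/7895; 58236/7895 29796/7895 40549/7895; 96359/7895 40549/7895 211243/23685]
step 1: x' = [-289677748/621883403, -133267223/621883403, -514538485/621883403], P' = [5258038005/621883403 2718818643/621883403 3563446189/621883403; 2718818643/621883403 1739740035/621883403 1783487139/621883403; 3563446189/621883403 1783487139/621883403 2546933777/621883403]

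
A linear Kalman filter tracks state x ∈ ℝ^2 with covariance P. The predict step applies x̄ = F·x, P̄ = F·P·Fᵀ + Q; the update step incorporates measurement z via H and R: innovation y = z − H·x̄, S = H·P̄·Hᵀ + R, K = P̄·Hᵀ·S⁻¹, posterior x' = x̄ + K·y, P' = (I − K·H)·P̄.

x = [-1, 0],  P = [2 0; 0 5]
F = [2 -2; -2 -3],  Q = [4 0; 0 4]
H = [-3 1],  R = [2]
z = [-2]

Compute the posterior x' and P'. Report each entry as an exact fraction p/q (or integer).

x' = [62/43, 104/43]
P' = [1404/215 4064/215; 4064/215 12174/215]

x̄ = F·x = [-2, 2]
P̄ = F·P·Fᵀ + Q = [32 22; 22 57]
y = z − H·x̄ = [-10]
S = H·P̄·Hᵀ + R = [215]
K = P̄·Hᵀ·S⁻¹ = [-74/215; -9/215]
x' = x̄ + K·y = [62/43, 104/43]
P' = (I − K·H)·P̄ = [1404/215 4064/215; 4064/215 12174/215]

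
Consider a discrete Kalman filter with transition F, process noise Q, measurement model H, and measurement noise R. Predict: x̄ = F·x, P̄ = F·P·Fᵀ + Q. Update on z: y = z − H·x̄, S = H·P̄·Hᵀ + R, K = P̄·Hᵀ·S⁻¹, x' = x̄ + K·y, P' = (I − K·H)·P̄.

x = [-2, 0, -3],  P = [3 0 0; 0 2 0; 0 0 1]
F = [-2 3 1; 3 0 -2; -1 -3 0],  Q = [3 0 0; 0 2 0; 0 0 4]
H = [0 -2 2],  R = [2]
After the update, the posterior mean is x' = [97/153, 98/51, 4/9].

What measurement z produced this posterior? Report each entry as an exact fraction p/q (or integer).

z = [-3]

x̄ = F·x = [1, 0, 2]
P̄ = F·P·Fᵀ + Q = [34 -20 -12; -20 33 -9; -12 -9 25]
S = H·P̄·Hᵀ + R = [306]
K = P̄·Hᵀ·S⁻¹ = [8/153; -14/51; 2/9]
x' − x̄ = [-56/153, 98/51, -14/9] = K·y
y = (KᵀK)⁻¹·Kᵀ·(x' − x̄) = [-7]
z = y + H·x̄ = [-7] + [4] = [-3]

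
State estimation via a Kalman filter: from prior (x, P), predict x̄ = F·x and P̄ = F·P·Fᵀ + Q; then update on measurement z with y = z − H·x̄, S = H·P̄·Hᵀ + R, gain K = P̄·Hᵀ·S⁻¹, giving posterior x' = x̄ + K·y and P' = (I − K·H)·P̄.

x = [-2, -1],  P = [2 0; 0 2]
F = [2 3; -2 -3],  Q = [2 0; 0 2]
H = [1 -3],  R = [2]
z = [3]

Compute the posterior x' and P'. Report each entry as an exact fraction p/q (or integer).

x̄ = F·x = [-7, 7]
P̄ = F·P·Fᵀ + Q = [28 -26; -26 28]
y = z − H·x̄ = [31]
S = H·P̄·Hᵀ + R = [438]
K = P̄·Hᵀ·S⁻¹ = [53/219; -55/219]
x' = x̄ + K·y = [110/219, -172/219]
P' = (I − K·H)·P̄ = [514/219 136/219; 136/219 82/219]

x' = [110/219, -172/219]
P' = [514/219 136/219; 136/219 82/219]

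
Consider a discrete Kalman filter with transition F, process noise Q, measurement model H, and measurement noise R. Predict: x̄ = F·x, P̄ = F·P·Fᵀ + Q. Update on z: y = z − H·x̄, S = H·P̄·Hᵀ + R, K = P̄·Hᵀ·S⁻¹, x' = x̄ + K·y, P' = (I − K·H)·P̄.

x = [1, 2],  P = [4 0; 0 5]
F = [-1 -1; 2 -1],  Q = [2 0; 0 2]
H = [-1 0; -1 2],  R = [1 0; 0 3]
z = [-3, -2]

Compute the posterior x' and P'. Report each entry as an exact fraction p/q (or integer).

x' = [394/161, 27/161]
P' = [1009/1127 479/1127; 479/1127 1045/1127]

x̄ = F·x = [-3, 0]
P̄ = F·P·Fᵀ + Q = [11 -3; -3 23]
y = z − H·x̄ = [-6, -5]
S = H·P̄·Hᵀ + R = [12 17; 17 118]
K = P̄·Hᵀ·S⁻¹ = [-1009/1127 -17/1127; -479/1127 537/1127]
x' = x̄ + K·y = [394/161, 27/161]
P' = (I − K·H)·P̄ = [1009/1127 479/1127; 479/1127 1045/1127]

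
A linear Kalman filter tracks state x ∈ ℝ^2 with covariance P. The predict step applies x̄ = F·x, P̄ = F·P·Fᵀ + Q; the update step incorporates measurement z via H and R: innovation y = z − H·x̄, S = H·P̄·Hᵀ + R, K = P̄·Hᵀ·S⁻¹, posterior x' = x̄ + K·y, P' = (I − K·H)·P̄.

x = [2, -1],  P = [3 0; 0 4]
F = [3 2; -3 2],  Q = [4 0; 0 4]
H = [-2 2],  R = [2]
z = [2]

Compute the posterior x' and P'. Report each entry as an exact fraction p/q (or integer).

x̄ = F·x = [4, -8]
P̄ = F·P·Fᵀ + Q = [47 -11; -11 47]
y = z − H·x̄ = [26]
S = H·P̄·Hᵀ + R = [466]
K = P̄·Hᵀ·S⁻¹ = [-58/233; 58/233]
x' = x̄ + K·y = [-576/233, -356/233]
P' = (I − K·H)·P̄ = [4223/233 4165/233; 4165/233 4223/233]

x' = [-576/233, -356/233]
P' = [4223/233 4165/233; 4165/233 4223/233]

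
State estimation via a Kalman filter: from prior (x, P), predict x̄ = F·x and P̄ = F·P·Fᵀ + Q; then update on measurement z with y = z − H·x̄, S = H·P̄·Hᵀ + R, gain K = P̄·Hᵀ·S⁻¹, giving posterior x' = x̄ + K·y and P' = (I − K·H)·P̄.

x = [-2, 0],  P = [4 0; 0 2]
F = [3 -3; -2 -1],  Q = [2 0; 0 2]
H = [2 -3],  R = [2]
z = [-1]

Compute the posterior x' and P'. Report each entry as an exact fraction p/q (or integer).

x' = [43/311, 140/311]
P' = [3638/311 2370/311; 2370/311 1612/311]

x̄ = F·x = [-6, 4]
P̄ = F·P·Fᵀ + Q = [56 -18; -18 20]
y = z − H·x̄ = [23]
S = H·P̄·Hᵀ + R = [622]
K = P̄·Hᵀ·S⁻¹ = [83/311; -48/311]
x' = x̄ + K·y = [43/311, 140/311]
P' = (I − K·H)·P̄ = [3638/311 2370/311; 2370/311 1612/311]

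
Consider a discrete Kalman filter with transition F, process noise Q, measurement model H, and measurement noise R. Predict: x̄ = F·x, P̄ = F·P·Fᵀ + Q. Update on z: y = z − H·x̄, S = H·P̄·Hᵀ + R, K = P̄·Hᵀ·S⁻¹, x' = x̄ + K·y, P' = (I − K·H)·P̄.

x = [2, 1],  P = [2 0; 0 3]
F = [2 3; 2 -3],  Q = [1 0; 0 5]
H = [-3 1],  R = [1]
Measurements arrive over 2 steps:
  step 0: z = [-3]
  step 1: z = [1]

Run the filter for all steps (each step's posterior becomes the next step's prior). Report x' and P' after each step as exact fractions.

step 0: x' = [1194/479, 2128/479], P' = [1115/479 3218/479; 3218/479 9751/479]
step 1: x' = [67771/102241, 5163627/1738097], P' = [58639/102241 147844/102241; 147844/102241 7845939/1738097]

step 0: x̄ = F·x = [7, 1]
step 0: P̄ = F·P·Fᵀ + Q = [36 -19; -19 40]
step 0: y = z − H·x̄ = [17]
step 0: S = H·P̄·Hᵀ + R = [479]
step 0: K = P̄·Hᵀ·S⁻¹ = [-127/479; 97/479]
step 0: x' = x̄ + K·y = [1194/479, 2128/479]
step 0: P' = (I − K·H)·P̄ = [1115/479 3218/479; 3218/479 9751/479]
step 1: x̄ = F·x = [8772/479, -3996/479]
step 1: P̄ = F·P·Fᵀ + Q = [131314/479 -83299/479; -83299/479 55998/479]
step 1: y = z − H·x̄ = [30791/479]
step 1: S = H·P̄·Hᵀ + R = [1738097/479]
step 1: K = P̄·Hᵀ·S⁻¹ = [-28073/102241; 305895/1738097]
step 1: x' = x̄ + K·y = [67771/102241, 5163627/1738097]
step 1: P' = (I − K·H)·P̄ = [58639/102241 147844/102241; 147844/102241 7845939/1738097]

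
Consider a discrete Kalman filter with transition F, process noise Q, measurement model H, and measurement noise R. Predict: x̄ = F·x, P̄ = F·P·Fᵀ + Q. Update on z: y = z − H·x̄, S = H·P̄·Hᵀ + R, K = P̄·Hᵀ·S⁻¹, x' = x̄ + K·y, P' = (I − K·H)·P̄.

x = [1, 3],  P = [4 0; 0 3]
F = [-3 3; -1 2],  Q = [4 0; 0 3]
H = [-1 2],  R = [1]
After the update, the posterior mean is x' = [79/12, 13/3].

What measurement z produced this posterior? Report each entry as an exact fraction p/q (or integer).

x̄ = F·x = [6, 5]
P̄ = F·P·Fᵀ + Q = [67 30; 30 19]
S = H·P̄·Hᵀ + R = [24]
K = P̄·Hᵀ·S⁻¹ = [-7/24; 1/3]
x' − x̄ = [7/12, -2/3] = K·y
y = (KᵀK)⁻¹·Kᵀ·(x' − x̄) = [-2]
z = y + H·x̄ = [-2] + [4] = [2]

z = [2]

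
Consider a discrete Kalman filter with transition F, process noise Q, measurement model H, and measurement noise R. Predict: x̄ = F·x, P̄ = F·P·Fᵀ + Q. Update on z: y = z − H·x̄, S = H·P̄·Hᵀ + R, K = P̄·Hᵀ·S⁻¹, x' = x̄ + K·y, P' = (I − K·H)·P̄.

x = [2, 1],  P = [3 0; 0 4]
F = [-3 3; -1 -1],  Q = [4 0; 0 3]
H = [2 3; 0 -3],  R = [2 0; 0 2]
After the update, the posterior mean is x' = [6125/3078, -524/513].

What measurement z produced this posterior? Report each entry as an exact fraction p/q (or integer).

x̄ = F·x = [-3, -3]
P̄ = F·P·Fᵀ + Q = [67 -3; -3 10]
S = H·P̄·Hᵀ + R = [324 -72; -72 92]
K = P̄·Hᵀ·S⁻¹ = [3037/6156 331/684; 1/513 -37/114]
x' − x̄ = [15359/3078, 1015/513] = K·y
y = (KᵀK)⁻¹·Kᵀ·(x' − x̄) = [16, -6]
z = y + H·x̄ = [16, -6] + [-15, 9] = [1, 3]

z = [1, 3]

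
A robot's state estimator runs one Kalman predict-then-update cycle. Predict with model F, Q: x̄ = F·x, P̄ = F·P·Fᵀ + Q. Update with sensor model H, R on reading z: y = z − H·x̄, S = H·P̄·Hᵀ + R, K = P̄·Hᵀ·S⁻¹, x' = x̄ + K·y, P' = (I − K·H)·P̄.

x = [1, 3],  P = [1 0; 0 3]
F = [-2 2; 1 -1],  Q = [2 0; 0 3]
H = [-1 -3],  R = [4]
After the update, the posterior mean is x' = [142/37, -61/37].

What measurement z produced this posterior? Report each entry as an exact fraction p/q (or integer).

x̄ = F·x = [4, -2]
P̄ = F·P·Fᵀ + Q = [18 -8; -8 7]
S = H·P̄·Hᵀ + R = [37]
K = P̄·Hᵀ·S⁻¹ = [6/37; -13/37]
x' − x̄ = [-6/37, 13/37] = K·y
y = (KᵀK)⁻¹·Kᵀ·(x' − x̄) = [-1]
z = y + H·x̄ = [-1] + [2] = [1]

z = [1]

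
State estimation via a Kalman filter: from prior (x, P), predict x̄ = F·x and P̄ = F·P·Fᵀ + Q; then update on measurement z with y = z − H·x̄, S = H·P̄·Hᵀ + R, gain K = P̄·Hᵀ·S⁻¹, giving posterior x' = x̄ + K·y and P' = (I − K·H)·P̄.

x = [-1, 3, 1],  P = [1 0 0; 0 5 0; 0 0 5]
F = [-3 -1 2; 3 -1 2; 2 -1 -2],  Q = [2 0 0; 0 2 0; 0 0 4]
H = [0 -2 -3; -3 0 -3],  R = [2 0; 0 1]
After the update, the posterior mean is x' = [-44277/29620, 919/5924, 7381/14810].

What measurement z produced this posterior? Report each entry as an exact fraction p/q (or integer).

z = [-2, 3]

x̄ = F·x = [2, -4, -7]
P̄ = F·P·Fᵀ + Q = [36 16 -21; 16 36 -9; -21 -9 33]
S = H·P̄·Hᵀ + R = [335 150; 150 244]
K = P̄·Hᵀ·S⁻¹ = [7157/29620 -3945/11848; -783/5924 -57/11848; -3591/14810 9/5924]
x' − x̄ = [-103517/29620, 24615/5924, 111051/14810] = K·y
y = (KᵀK)⁻¹·Kᵀ·(x' − x̄) = [-31, -12]
z = y + H·x̄ = [-31, -12] + [29, 15] = [-2, 3]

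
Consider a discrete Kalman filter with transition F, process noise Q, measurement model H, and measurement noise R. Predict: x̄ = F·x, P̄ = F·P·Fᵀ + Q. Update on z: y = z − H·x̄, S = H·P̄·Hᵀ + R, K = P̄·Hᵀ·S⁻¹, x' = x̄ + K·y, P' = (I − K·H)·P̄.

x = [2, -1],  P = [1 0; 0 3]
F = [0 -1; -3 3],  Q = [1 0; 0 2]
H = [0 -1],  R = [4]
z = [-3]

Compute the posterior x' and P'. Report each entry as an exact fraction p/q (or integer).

x̄ = F·x = [1, -9]
P̄ = F·P·Fᵀ + Q = [4 -9; -9 38]
y = z − H·x̄ = [-12]
S = H·P̄·Hᵀ + R = [42]
K = P̄·Hᵀ·S⁻¹ = [3/14; -19/21]
x' = x̄ + K·y = [-11/7, 13/7]
P' = (I − K·H)·P̄ = [29/14 -6/7; -6/7 76/21]

x' = [-11/7, 13/7]
P' = [29/14 -6/7; -6/7 76/21]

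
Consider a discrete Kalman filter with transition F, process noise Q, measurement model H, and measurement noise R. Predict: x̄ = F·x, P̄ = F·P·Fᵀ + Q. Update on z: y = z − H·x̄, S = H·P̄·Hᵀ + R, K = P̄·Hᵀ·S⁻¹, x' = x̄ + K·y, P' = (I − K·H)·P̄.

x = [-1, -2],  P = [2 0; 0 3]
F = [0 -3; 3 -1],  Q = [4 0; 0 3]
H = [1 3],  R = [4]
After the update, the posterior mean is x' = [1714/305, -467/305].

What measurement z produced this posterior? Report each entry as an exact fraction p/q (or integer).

x̄ = F·x = [6, -1]
P̄ = F·P·Fᵀ + Q = [31 9; 9 24]
S = H·P̄·Hᵀ + R = [305]
K = P̄·Hᵀ·S⁻¹ = [58/305; 81/305]
x' − x̄ = [-116/305, -162/305] = K·y
y = (KᵀK)⁻¹·Kᵀ·(x' − x̄) = [-2]
z = y + H·x̄ = [-2] + [3] = [1]

z = [1]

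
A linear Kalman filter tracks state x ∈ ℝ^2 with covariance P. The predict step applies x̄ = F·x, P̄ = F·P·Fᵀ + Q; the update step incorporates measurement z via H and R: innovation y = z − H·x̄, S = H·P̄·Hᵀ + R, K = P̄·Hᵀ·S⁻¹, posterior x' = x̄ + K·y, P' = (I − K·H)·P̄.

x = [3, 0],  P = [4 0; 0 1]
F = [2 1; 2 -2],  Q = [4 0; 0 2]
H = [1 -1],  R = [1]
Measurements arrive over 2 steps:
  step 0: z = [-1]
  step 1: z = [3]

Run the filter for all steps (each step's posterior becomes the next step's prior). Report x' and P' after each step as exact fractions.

step 0: x' = [89/16, 13/2], P' = [287/16 35/2; 35/2 18]
step 1: x' = [2313/1352, -1875/1352], P' = [4419/676 3767/676; 3767/676 3787/676]

step 0: x̄ = F·x = [6, 6]
step 0: P̄ = F·P·Fᵀ + Q = [21 14; 14 22]
step 0: y = z − H·x̄ = [-1]
step 0: S = H·P̄·Hᵀ + R = [16]
step 0: K = P̄·Hᵀ·S⁻¹ = [7/16; -1/2]
step 0: x' = x̄ + K·y = [89/16, 13/2]
step 0: P' = (I − K·H)·P̄ = [287/16 35/2; 35/2 18]
step 1: x̄ = F·x = [141/8, -15/8]
step 1: P̄ = F·P·Fᵀ + Q = [655/4 3/4; 3/4 23/4]
step 1: y = z − H·x̄ = [-33/2]
step 1: S = H·P̄·Hᵀ + R = [169]
step 1: K = P̄·Hᵀ·S⁻¹ = [163/169; -5/169]
step 1: x' = x̄ + K·y = [2313/1352, -1875/1352]
step 1: P' = (I − K·H)·P̄ = [4419/676 3767/676; 3767/676 3787/676]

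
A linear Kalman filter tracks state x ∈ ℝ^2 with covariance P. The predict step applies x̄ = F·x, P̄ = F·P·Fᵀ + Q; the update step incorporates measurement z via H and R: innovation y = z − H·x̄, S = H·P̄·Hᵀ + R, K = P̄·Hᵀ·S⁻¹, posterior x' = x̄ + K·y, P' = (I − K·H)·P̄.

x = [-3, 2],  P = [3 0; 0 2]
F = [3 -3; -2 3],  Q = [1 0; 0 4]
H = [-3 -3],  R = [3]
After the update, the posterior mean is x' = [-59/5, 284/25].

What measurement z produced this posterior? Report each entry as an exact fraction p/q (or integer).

x̄ = F·x = [-15, 12]
P̄ = F·P·Fᵀ + Q = [46 -36; -36 34]
S = H·P̄·Hᵀ + R = [75]
K = P̄·Hᵀ·S⁻¹ = [-2/5; 2/25]
x' − x̄ = [16/5, -16/25] = K·y
y = (KᵀK)⁻¹·Kᵀ·(x' − x̄) = [-8]
z = y + H·x̄ = [-8] + [9] = [1]

z = [1]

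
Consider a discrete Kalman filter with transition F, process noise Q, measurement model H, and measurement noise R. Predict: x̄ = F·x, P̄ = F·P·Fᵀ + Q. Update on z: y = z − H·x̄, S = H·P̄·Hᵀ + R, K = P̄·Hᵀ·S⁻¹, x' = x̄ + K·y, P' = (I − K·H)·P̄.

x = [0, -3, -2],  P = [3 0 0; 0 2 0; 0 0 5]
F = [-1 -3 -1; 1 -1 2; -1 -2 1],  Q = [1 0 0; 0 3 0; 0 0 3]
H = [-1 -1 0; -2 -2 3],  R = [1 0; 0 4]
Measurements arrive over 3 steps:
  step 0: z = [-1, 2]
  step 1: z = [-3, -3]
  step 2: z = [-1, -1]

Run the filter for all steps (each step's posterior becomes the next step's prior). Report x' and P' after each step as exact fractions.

step 0: x' = [21873/3293, -17987/3293, 4454/3293], P' = [57511/3293 -55961/3293 980/3293; -55961/3293 57617/3293 1132/3293; 980/3293 1132/3293 2780/3293]
step 1: x' = [-31061627/18261587, 86377417/18261587, 17789057/18261587], P' = [109153224/18261587 -99029061/18261587 7766526/18261587; -99029061/18261587 106378586/18261587 3108442/18261587; 7766526/18261587 3108442/18261587 14021636/18261587]
step 2: x' = [-24191323172/6360222815, 5589027587/1272044563, -1098971671/6360222815], P' = [394501443901/69962450965 -71220500838/13992490193 29766733758/69962450965; -71220500838/13992490193 76846324503/13992490193 2330137002/13992490193; 29766733758/69962450965 2330137002/13992490193 53580698484/69962450965]

step 0: x̄ = F·x = [11, -1, 4]
step 0: P̄ = F·P·Fᵀ + Q = [27 -7 10; -7 28 11; 10 11 19]
step 0: y = z − H·x̄ = [9, 10]
step 0: S = H·P̄·Hᵀ + R = [42 19; 19 87]
step 0: K = P̄·Hᵀ·S⁻¹ = [-1550/3293 -40/3293; -1656/3293 21/3293; -2112/3293 1029/3293]
step 0: x' = x̄ + K·y = [21873/3293, -17987/3293, 4454/3293]
step 0: P' = (I − K·H)·P̄ = [57511/3293 -55961/3293 980/3293; -55961/3293 57617/3293 1132/3293; 980/3293 1132/3293 2780/3293]
step 1: x̄ = F·x = [27634/3293, 48768/3293, 18555/3293]
step 1: P̄ = F·P·Fᵀ + Q = [255123/3293 213102/3293 119496/3293; 213102/3293 247441/3293 112604/3293; 119496/3293 112604/3293 70306/3293]
step 1: y = z − H·x̄ = [66523/3293, 87260/3293]
step 1: S = H·P̄·Hᵀ + R = [932061/3293 1161236/3293; 1161236/3293 1575798/3293]
step 1: K = P̄·Hᵀ·S⁻¹ = [-595539/1074211 762813/18261587; -432325/1074211 -1343431/18261587; -639704/1074211 5078743/18261587]
step 1: x' = x̄ + K·y = [-31061627/18261587, 86377417/18261587, 17789057/18261587]
step 1: P' = (I − K·H)·P̄ = [109153224/18261587 -99029061/18261587 7766526/18261587; -99029061/18261587 106378586/18261587 3108442/18261587; 7766526/18261587 3108442/18261587 14021636/18261587]
step 2: x̄ = F·x = [-245859681/18261587, -81860930/18261587, -123904150/18261587]
step 2: P̄ = F·P·Fᵀ + Q = [538853059/18261587 341155596/18261587 235149357/18261587; 341155596/18261587 543093573/18261587 207367545/18261587; 235149357/18261587 207367545/18261587 179390901/18261587]
step 2: y = z − H·x̄ = [-20351894/1074211, -301990359/18261587]
step 2: S = H·P̄·Hᵀ + R = [104854083/1074211 129468526/1074211; 129468526/1074211 3434392929/18261587]
step 2: K = P̄·Hᵀ·S⁻¹ = [-3490812701/6360222815 3125580463/69962450965; -511438515/1272044563 -1065309081/13992490193; -3765219888/6360222815 19476814479/69962450965]
step 2: x' = x̄ + K·y = [-24191323172/6360222815, 5589027587/1272044563, -1098971671/6360222815]
step 2: P' = (I − K·H)·P̄ = [394501443901/69962450965 -71220500838/13992490193 29766733758/69962450965; -71220500838/13992490193 76846324503/13992490193 2330137002/13992490193; 29766733758/69962450965 2330137002/13992490193 53580698484/69962450965]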